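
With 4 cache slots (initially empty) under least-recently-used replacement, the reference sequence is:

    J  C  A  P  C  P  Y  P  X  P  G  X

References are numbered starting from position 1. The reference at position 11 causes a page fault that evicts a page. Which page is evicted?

C

pos 1: J: miss, frames {J}
pos 2: C: miss, frames {J,C}
pos 3: A: miss, frames {J,C,A}
pos 4: P: miss, frames {J,C,A,P}
pos 5: C: hit
pos 6: P: hit
pos 7: Y: miss, evict J, frames {A,C,P,Y}
pos 8: P: hit
pos 9: X: miss, evict A, frames {C,Y,P,X}
pos 10: P: hit
pos 11: G: miss, evict C, frames {Y,X,P,G}
At position 11, page C is evicted.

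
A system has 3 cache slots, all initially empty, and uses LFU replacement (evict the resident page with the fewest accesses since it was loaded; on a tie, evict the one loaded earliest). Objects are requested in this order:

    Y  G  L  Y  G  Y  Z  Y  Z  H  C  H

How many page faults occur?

7

Y → fault, frames [Y]
G → fault, frames [Y, G]
L → fault, frames [Y, G, L]
Y → hit
G → hit
Y → hit
Z → fault, evict L, frames [Y, G, Z]
Y → hit
Z → hit
H → fault, evict G, frames [Y, Z, H]
C → fault, evict H, frames [Y, Z, C]
H → fault, evict C, frames [Y, Z, H]
Page faults: 7.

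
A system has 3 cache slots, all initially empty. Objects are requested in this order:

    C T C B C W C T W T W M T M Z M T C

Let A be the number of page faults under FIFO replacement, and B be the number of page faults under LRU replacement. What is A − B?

1

Under FIFO: F F . F . F F F . . . F . . F . . F → 9 faults.
Under LRU: F F . F . F . F . . . F . . F . . F → 8 faults.
A − B = 9 − 8 = 1.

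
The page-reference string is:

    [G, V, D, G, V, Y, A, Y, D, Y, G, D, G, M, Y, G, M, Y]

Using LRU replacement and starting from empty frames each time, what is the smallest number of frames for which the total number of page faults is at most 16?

2

f=1: 18 faults
f=2: 15 faults
f=3: 9 faults
f=4: 8 faults
f=5: 6 faults
f=6: 6 faults
Smallest f with faults ≤ 16 is 2.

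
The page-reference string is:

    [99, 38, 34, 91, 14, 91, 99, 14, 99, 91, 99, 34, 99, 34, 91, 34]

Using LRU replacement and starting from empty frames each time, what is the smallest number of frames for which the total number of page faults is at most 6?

f=1: 16 faults
f=2: 10 faults
f=3: 7 faults
f=4: 6 faults
f=5: 5 faults
Smallest f with faults ≤ 6 is 4.

4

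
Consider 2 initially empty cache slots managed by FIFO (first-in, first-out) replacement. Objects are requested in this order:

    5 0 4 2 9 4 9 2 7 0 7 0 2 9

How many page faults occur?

11

5: miss, frames {5}
0: miss, frames {5,0}
4: miss, evict 5, frames {0,4}
2: miss, evict 0, frames {4,2}
9: miss, evict 4, frames {2,9}
4: miss, evict 2, frames {9,4}
9: hit
2: miss, evict 9, frames {4,2}
7: miss, evict 4, frames {2,7}
0: miss, evict 2, frames {7,0}
7: hit
0: hit
2: miss, evict 7, frames {0,2}
9: miss, evict 0, frames {2,9}
Page faults: 11.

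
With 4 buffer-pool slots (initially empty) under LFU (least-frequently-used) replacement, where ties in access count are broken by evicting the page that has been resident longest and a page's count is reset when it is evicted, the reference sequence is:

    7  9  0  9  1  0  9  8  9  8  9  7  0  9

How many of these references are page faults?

7 -> miss, frames [7]
9 -> miss, frames [7, 9]
0 -> miss, frames [7, 9, 0]
9 -> hit
1 -> miss, frames [7, 9, 0, 1]
0 -> hit
9 -> hit
8 -> miss, evict 7, frames [9, 0, 1, 8]
9 -> hit
8 -> hit
9 -> hit
7 -> miss, evict 1, frames [9, 0, 8, 7]
0 -> hit
9 -> hit
Page faults: 6.

6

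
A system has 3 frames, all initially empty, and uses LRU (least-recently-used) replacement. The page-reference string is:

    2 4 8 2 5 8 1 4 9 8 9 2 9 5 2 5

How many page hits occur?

6

2 -> miss, frames [2]
4 -> miss, frames [2, 4]
8 -> miss, frames [2, 4, 8]
2 -> hit
5 -> miss, evict 4, frames [8, 2, 5]
8 -> hit
1 -> miss, evict 2, frames [5, 8, 1]
4 -> miss, evict 5, frames [8, 1, 4]
9 -> miss, evict 8, frames [1, 4, 9]
8 -> miss, evict 1, frames [4, 9, 8]
9 -> hit
2 -> miss, evict 4, frames [8, 9, 2]
9 -> hit
5 -> miss, evict 8, frames [2, 9, 5]
2 -> hit
5 -> hit
Hits: 6.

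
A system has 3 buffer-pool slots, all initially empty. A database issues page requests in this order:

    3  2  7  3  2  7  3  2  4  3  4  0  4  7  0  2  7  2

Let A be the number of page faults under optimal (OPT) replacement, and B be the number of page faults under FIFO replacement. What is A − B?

Under OPT: F F F . . . . . F . . F . . . F . . → 6 faults.
Under FIFO: F F F . . . . . F F . F . F . F . . → 8 faults.
A − B = 6 − 8 = -2.

-2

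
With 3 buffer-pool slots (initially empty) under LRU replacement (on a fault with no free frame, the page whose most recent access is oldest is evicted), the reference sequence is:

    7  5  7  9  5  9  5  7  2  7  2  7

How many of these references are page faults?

4

7: miss, frames {7}
5: miss, frames {7,5}
7: hit
9: miss, frames {5,7,9}
5: hit
9: hit
5: hit
7: hit
2: miss, evict 9, frames {5,7,2}
7: hit
2: hit
7: hit
Page faults: 4.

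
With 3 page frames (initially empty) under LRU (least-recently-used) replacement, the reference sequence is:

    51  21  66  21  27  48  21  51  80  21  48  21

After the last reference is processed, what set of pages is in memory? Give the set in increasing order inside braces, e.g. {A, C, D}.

{21, 48, 80}

51 → miss, frames [51]
21 → miss, frames [51, 21]
66 → miss, frames [51, 21, 66]
21 → hit
27 → miss, evict 51, frames [66, 21, 27]
48 → miss, evict 66, frames [21, 27, 48]
21 → hit
51 → miss, evict 27, frames [48, 21, 51]
80 → miss, evict 48, frames [21, 51, 80]
21 → hit
48 → miss, evict 51, frames [80, 21, 48]
21 → hit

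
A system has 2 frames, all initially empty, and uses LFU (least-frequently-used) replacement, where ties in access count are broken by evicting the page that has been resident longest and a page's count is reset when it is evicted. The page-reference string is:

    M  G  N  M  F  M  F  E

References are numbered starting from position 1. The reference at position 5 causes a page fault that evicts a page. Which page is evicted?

pos 1: M → miss, frames (M)
pos 2: G → miss, frames (M G)
pos 3: N → miss, evict M, frames (G N)
pos 4: M → miss, evict G, frames (N M)
pos 5: F → miss, evict N, frames (M F)
At position 5, page N is evicted.

N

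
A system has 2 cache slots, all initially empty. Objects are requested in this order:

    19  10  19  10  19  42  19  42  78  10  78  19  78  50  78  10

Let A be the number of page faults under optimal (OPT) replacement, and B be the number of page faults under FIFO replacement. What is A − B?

-2

Under OPT: F F . . . F . . F F . F . F . F → 8 faults.
Under FIFO: F F . . . F F . F F . F F F . F → 10 faults.
A − B = 8 − 10 = -2.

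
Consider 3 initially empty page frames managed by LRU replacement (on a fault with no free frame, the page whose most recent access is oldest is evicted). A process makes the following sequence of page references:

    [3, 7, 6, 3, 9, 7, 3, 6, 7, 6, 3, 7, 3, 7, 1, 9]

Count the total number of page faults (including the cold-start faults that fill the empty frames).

8

3: miss, frames (3)
7: miss, frames (3 7)
6: miss, frames (3 7 6)
3: hit
9: miss, evict 7, frames (6 3 9)
7: miss, evict 6, frames (3 9 7)
3: hit
6: miss, evict 9, frames (7 3 6)
7: hit
6: hit
3: hit
7: hit
3: hit
7: hit
1: miss, evict 6, frames (3 7 1)
9: miss, evict 3, frames (7 1 9)
Page faults: 8.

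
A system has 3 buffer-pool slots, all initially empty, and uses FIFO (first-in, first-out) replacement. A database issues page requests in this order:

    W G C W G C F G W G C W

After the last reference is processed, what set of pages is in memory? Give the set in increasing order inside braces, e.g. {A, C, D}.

W → miss, frames [W]
G → miss, frames [W, G]
C → miss, frames [W, G, C]
W → hit
G → hit
C → hit
F → miss, evict W, frames [G, C, F]
G → hit
W → miss, evict G, frames [C, F, W]
G → miss, evict C, frames [F, W, G]
C → miss, evict F, frames [W, G, C]
W → hit

{C, G, W}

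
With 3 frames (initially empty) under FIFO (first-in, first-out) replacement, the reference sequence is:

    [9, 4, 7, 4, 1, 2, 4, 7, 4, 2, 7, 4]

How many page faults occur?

7

9 -> miss, frames [9]
4 -> miss, frames [9, 4]
7 -> miss, frames [9, 4, 7]
4 -> hit
1 -> miss, evict 9, frames [4, 7, 1]
2 -> miss, evict 4, frames [7, 1, 2]
4 -> miss, evict 7, frames [1, 2, 4]
7 -> miss, evict 1, frames [2, 4, 7]
4 -> hit
2 -> hit
7 -> hit
4 -> hit
Page faults: 7.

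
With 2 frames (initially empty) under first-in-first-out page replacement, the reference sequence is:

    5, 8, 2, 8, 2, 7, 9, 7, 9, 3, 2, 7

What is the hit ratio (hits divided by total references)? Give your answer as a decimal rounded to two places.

5 -> fault, frames [5]
8 -> fault, frames [5, 8]
2 -> fault, evict 5, frames [8, 2]
8 -> hit
2 -> hit
7 -> fault, evict 8, frames [2, 7]
9 -> fault, evict 2, frames [7, 9]
7 -> hit
9 -> hit
3 -> fault, evict 7, frames [9, 3]
2 -> fault, evict 9, frames [3, 2]
7 -> fault, evict 3, frames [2, 7]
Hits: 4 of 12 references → 4/12 = 0.3333.

0.33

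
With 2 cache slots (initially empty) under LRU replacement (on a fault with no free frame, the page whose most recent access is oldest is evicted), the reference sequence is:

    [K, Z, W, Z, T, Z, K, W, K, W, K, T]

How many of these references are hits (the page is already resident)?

5

K -> fault, frames (K)
Z -> fault, frames (K Z)
W -> fault, evict K, frames (Z W)
Z -> hit
T -> fault, evict W, frames (Z T)
Z -> hit
K -> fault, evict T, frames (Z K)
W -> fault, evict Z, frames (K W)
K -> hit
W -> hit
K -> hit
T -> fault, evict W, frames (K T)
Hits: 5.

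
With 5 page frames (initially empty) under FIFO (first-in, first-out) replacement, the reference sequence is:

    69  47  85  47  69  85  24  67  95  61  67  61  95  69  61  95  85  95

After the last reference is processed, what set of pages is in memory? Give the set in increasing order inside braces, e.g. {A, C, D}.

69 -> fault, frames (69)
47 -> fault, frames (69 47)
85 -> fault, frames (69 47 85)
47 -> hit
69 -> hit
85 -> hit
24 -> fault, frames (69 47 85 24)
67 -> fault, frames (69 47 85 24 67)
95 -> fault, evict 69, frames (47 85 24 67 95)
61 -> fault, evict 47, frames (85 24 67 95 61)
67 -> hit
61 -> hit
95 -> hit
69 -> fault, evict 85, frames (24 67 95 61 69)
61 -> hit
95 -> hit
85 -> fault, evict 24, frames (67 95 61 69 85)
95 -> hit

{61, 67, 69, 85, 95}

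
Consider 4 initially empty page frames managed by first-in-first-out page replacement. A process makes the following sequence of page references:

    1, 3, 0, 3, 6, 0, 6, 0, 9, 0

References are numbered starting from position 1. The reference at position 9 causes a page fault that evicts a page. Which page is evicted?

pos 1: 1: miss, frames (1)
pos 2: 3: miss, frames (1 3)
pos 3: 0: miss, frames (1 3 0)
pos 4: 3: hit
pos 5: 6: miss, frames (1 3 0 6)
pos 6: 0: hit
pos 7: 6: hit
pos 8: 0: hit
pos 9: 9: miss, evict 1, frames (3 0 6 9)
At position 9, page 1 is evicted.

1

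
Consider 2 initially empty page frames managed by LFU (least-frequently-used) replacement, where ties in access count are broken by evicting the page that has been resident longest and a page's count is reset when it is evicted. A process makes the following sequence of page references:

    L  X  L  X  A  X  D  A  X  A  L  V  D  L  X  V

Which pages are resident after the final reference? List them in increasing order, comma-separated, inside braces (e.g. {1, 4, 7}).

{V, X}

L → miss, frames (L)
X → miss, frames (L X)
L → hit
X → hit
A → miss, evict L, frames (X A)
X → hit
D → miss, evict A, frames (X D)
A → miss, evict D, frames (X A)
X → hit
A → hit
L → miss, evict A, frames (X L)
V → miss, evict L, frames (X V)
D → miss, evict V, frames (X D)
L → miss, evict D, frames (X L)
X → hit
V → miss, evict L, frames (X V)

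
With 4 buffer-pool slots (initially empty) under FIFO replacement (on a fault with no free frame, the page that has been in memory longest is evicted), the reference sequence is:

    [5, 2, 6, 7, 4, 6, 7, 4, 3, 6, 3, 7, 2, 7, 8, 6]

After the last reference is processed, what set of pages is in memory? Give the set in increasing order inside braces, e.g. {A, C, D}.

{2, 3, 6, 8}

5 -> miss, frames (5)
2 -> miss, frames (5 2)
6 -> miss, frames (5 2 6)
7 -> miss, frames (5 2 6 7)
4 -> miss, evict 5, frames (2 6 7 4)
6 -> hit
7 -> hit
4 -> hit
3 -> miss, evict 2, frames (6 7 4 3)
6 -> hit
3 -> hit
7 -> hit
2 -> miss, evict 6, frames (7 4 3 2)
7 -> hit
8 -> miss, evict 7, frames (4 3 2 8)
6 -> miss, evict 4, frames (3 2 8 6)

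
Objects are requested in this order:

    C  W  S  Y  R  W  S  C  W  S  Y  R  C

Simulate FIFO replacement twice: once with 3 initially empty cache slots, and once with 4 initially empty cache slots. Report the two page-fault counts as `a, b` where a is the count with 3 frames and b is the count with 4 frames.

3 frames: F F F F F F F F . . F F . → 10 faults.
4 frames: F F F F F . . F F F F F F → 11 faults.
11 > 10: adding a frame increased faults — Belady's anomaly.

10, 11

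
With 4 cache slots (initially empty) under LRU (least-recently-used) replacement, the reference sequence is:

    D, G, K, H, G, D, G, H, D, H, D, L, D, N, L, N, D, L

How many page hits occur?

12

D: miss, frames [D]
G: miss, frames [D, G]
K: miss, frames [D, G, K]
H: miss, frames [D, G, K, H]
G: hit
D: hit
G: hit
H: hit
D: hit
H: hit
D: hit
L: miss, evict K, frames [G, H, D, L]
D: hit
N: miss, evict G, frames [H, L, D, N]
L: hit
N: hit
D: hit
L: hit
Hits: 12.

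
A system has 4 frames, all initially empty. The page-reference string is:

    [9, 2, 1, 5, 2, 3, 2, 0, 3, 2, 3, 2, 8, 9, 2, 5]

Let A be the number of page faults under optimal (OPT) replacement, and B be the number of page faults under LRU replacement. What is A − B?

-1

Under OPT: F F F F . F . F . . . . F . . F → 8 faults.
Under LRU: F F F F . F . F . . . . F F . F → 9 faults.
A − B = 8 − 9 = -1.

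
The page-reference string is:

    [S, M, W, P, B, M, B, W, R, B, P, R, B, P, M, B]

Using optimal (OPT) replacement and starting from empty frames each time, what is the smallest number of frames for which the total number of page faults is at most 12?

2

f=1: 16 faults
f=2: 10 faults
f=3: 8 faults
f=4: 6 faults
f=5: 6 faults
f=6: 6 faults
Smallest f with faults ≤ 12 is 2.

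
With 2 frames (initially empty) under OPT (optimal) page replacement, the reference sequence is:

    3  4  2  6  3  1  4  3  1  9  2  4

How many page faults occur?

9

3 → fault, frames [3]
4 → fault, frames [3, 4]
2 → fault, evict 4, frames [3, 2]
6 → fault, evict 2, frames [3, 6]
3 → hit
1 → fault, evict 6, frames [3, 1]
4 → fault, evict 1, frames [3, 4]
3 → hit
1 → fault, evict 3, frames [4, 1]
9 → fault, evict 1, frames [4, 9]
2 → fault, evict 9, frames [4, 2]
4 → hit
Page faults: 9.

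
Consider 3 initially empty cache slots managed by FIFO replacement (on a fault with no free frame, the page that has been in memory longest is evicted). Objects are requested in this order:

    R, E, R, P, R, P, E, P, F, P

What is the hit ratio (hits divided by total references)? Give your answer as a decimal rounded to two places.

0.60

R → fault, frames [R]
E → fault, frames [R, E]
R → hit
P → fault, frames [R, E, P]
R → hit
P → hit
E → hit
P → hit
F → fault, evict R, frames [E, P, F]
P → hit
Hits: 6 of 10 references → 6/10 = 0.6000.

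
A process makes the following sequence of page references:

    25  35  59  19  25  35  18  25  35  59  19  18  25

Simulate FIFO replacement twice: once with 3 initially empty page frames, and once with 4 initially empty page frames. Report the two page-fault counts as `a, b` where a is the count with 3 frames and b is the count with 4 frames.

10, 11

3 frames: F F F F F F F . . F F . F → 10 faults.
4 frames: F F F F . . F F F F F F F → 11 faults.
11 > 10: adding a frame increased faults — Belady's anomaly.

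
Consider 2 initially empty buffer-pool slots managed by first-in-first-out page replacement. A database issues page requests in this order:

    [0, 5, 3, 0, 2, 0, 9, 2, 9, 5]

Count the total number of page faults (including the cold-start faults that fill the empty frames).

0 -> fault, frames [0]
5 -> fault, frames [0, 5]
3 -> fault, evict 0, frames [5, 3]
0 -> fault, evict 5, frames [3, 0]
2 -> fault, evict 3, frames [0, 2]
0 -> hit
9 -> fault, evict 0, frames [2, 9]
2 -> hit
9 -> hit
5 -> fault, evict 2, frames [9, 5]
Page faults: 7.

7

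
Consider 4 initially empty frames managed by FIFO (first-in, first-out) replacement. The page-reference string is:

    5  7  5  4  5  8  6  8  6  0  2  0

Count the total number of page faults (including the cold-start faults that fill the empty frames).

7

5: miss, frames (5)
7: miss, frames (5 7)
5: hit
4: miss, frames (5 7 4)
5: hit
8: miss, frames (5 7 4 8)
6: miss, evict 5, frames (7 4 8 6)
8: hit
6: hit
0: miss, evict 7, frames (4 8 6 0)
2: miss, evict 4, frames (8 6 0 2)
0: hit
Page faults: 7.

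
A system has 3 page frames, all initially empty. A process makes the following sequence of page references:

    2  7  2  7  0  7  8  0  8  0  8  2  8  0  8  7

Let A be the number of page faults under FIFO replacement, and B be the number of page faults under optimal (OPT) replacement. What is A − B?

Under FIFO: F F . . F . F . . . . F . . . F → 6 faults.
Under OPT: F F . . F . F . . . . . . . . F → 5 faults.
A − B = 6 − 5 = 1.

1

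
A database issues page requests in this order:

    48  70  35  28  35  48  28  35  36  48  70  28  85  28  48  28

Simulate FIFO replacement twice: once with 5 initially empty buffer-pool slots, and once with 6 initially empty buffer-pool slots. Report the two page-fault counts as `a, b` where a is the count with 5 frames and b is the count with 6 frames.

7, 6

5 frames: F F F F . . . . F . . . F . F . → 7 faults.
6 frames: F F F F . . . . F . . . F . . . → 6 faults.
6 < 7: adding a frame reduced faults, as is typical.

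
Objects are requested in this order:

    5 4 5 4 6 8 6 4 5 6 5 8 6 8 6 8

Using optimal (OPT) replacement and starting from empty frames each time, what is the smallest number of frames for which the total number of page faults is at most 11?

2

f=1: 16 faults
f=2: 7 faults
f=3: 5 faults
f=4: 4 faults
Smallest f with faults ≤ 11 is 2.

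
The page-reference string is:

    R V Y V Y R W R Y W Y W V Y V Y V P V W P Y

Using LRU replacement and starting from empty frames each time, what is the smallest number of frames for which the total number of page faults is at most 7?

4

f=1: 22 faults
f=2: 13 faults
f=3: 8 faults
f=4: 5 faults
f=5: 5 faults
Smallest f with faults ≤ 7 is 4.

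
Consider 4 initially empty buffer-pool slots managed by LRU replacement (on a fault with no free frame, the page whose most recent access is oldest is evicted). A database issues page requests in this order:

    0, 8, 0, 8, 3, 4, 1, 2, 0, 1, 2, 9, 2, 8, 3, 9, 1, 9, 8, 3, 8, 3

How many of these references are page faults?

0: fault, frames (0)
8: fault, frames (0 8)
0: hit
8: hit
3: fault, frames (0 8 3)
4: fault, frames (0 8 3 4)
1: fault, evict 0, frames (8 3 4 1)
2: fault, evict 8, frames (3 4 1 2)
0: fault, evict 3, frames (4 1 2 0)
1: hit
2: hit
9: fault, evict 4, frames (0 1 2 9)
2: hit
8: fault, evict 0, frames (1 9 2 8)
3: fault, evict 1, frames (9 2 8 3)
9: hit
1: fault, evict 2, frames (8 3 9 1)
9: hit
8: hit
3: hit
8: hit
3: hit
Page faults: 11.

11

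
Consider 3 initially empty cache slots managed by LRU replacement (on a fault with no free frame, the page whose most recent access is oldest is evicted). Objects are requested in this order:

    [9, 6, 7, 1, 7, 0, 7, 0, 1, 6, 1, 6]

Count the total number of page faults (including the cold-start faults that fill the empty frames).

9: fault, frames (9)
6: fault, frames (9 6)
7: fault, frames (9 6 7)
1: fault, evict 9, frames (6 7 1)
7: hit
0: fault, evict 6, frames (1 7 0)
7: hit
0: hit
1: hit
6: fault, evict 7, frames (0 1 6)
1: hit
6: hit
Page faults: 6.

6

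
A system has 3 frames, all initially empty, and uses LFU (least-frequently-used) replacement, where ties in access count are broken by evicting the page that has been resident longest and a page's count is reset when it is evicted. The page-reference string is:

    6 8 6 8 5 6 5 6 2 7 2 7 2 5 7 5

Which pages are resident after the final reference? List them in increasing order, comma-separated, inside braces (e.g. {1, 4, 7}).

6 -> fault, frames [6]
8 -> fault, frames [6, 8]
6 -> hit
8 -> hit
5 -> fault, frames [6, 8, 5]
6 -> hit
5 -> hit
6 -> hit
2 -> fault, evict 8, frames [6, 5, 2]
7 -> fault, evict 2, frames [6, 5, 7]
2 -> fault, evict 7, frames [6, 5, 2]
7 -> fault, evict 2, frames [6, 5, 7]
2 -> fault, evict 7, frames [6, 5, 2]
5 -> hit
7 -> fault, evict 2, frames [6, 5, 7]
5 -> hit

{5, 6, 7}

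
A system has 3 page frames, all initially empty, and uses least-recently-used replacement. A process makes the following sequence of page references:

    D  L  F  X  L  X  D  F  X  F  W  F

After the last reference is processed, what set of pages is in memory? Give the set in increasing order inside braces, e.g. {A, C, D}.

{F, W, X}

D: miss, frames {D}
L: miss, frames {D,L}
F: miss, frames {D,L,F}
X: miss, evict D, frames {L,F,X}
L: hit
X: hit
D: miss, evict F, frames {L,X,D}
F: miss, evict L, frames {X,D,F}
X: hit
F: hit
W: miss, evict D, frames {X,F,W}
F: hit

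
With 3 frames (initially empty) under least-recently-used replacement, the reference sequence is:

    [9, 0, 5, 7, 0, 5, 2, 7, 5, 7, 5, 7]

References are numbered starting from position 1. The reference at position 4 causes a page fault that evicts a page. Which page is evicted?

pos 1: 9: fault, frames (9)
pos 2: 0: fault, frames (9 0)
pos 3: 5: fault, frames (9 0 5)
pos 4: 7: fault, evict 9, frames (0 5 7)
At position 4, page 9 is evicted.

9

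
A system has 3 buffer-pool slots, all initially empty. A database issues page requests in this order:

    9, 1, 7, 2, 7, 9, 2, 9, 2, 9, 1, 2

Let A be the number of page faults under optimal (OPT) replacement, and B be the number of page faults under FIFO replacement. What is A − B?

Under OPT: F F F F . . . . . . F . → 5 faults.
Under FIFO: F F F F . F . . . . F . → 6 faults.
A − B = 5 − 6 = -1.

-1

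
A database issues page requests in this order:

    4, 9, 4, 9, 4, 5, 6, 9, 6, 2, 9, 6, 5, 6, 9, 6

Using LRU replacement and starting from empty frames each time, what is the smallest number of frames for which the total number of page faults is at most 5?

f=1: 16 faults
f=2: 10 faults
f=3: 7 faults
f=4: 5 faults
f=5: 5 faults
Smallest f with faults ≤ 5 is 4.

4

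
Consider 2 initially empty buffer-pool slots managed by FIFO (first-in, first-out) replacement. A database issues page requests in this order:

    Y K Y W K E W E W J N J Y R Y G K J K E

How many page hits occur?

8

Y → miss, frames (Y)
K → miss, frames (Y K)
Y → hit
W → miss, evict Y, frames (K W)
K → hit
E → miss, evict K, frames (W E)
W → hit
E → hit
W → hit
J → miss, evict W, frames (E J)
N → miss, evict E, frames (J N)
J → hit
Y → miss, evict J, frames (N Y)
R → miss, evict N, frames (Y R)
Y → hit
G → miss, evict Y, frames (R G)
K → miss, evict R, frames (G K)
J → miss, evict G, frames (K J)
K → hit
E → miss, evict K, frames (J E)
Hits: 8.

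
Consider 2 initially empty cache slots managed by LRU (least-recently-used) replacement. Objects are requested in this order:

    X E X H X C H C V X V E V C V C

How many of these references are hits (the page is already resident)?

X -> miss, frames (X)
E -> miss, frames (X E)
X -> hit
H -> miss, evict E, frames (X H)
X -> hit
C -> miss, evict H, frames (X C)
H -> miss, evict X, frames (C H)
C -> hit
V -> miss, evict H, frames (C V)
X -> miss, evict C, frames (V X)
V -> hit
E -> miss, evict X, frames (V E)
V -> hit
C -> miss, evict E, frames (V C)
V -> hit
C -> hit
Hits: 7.

7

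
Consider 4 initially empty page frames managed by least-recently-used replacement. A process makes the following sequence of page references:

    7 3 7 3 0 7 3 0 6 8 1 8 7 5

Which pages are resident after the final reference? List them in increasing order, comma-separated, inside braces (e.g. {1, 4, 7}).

{1, 5, 7, 8}

7 → fault, frames (7)
3 → fault, frames (7 3)
7 → hit
3 → hit
0 → fault, frames (7 3 0)
7 → hit
3 → hit
0 → hit
6 → fault, frames (7 3 0 6)
8 → fault, evict 7, frames (3 0 6 8)
1 → fault, evict 3, frames (0 6 8 1)
8 → hit
7 → fault, evict 0, frames (6 1 8 7)
5 → fault, evict 6, frames (1 8 7 5)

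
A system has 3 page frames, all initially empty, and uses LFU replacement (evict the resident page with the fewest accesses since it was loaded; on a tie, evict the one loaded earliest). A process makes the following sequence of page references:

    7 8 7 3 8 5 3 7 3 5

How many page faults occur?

6

7: fault, frames [7]
8: fault, frames [7, 8]
7: hit
3: fault, frames [7, 8, 3]
8: hit
5: fault, evict 3, frames [7, 8, 5]
3: fault, evict 5, frames [7, 8, 3]
7: hit
3: hit
5: fault, evict 8, frames [7, 3, 5]
Page faults: 6.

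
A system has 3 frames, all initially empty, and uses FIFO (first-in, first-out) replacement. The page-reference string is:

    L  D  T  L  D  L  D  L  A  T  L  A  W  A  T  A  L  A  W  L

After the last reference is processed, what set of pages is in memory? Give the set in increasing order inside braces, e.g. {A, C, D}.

L -> miss, frames [L]
D -> miss, frames [L, D]
T -> miss, frames [L, D, T]
L -> hit
D -> hit
L -> hit
D -> hit
L -> hit
A -> miss, evict L, frames [D, T, A]
T -> hit
L -> miss, evict D, frames [T, A, L]
A -> hit
W -> miss, evict T, frames [A, L, W]
A -> hit
T -> miss, evict A, frames [L, W, T]
A -> miss, evict L, frames [W, T, A]
L -> miss, evict W, frames [T, A, L]
A -> hit
W -> miss, evict T, frames [A, L, W]
L -> hit

{A, L, W}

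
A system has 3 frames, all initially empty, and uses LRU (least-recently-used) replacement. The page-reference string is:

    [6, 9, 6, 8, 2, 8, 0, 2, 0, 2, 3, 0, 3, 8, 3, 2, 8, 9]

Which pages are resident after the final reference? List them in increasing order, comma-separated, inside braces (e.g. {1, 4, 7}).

{2, 8, 9}

6 -> miss, frames [6]
9 -> miss, frames [6, 9]
6 -> hit
8 -> miss, frames [9, 6, 8]
2 -> miss, evict 9, frames [6, 8, 2]
8 -> hit
0 -> miss, evict 6, frames [2, 8, 0]
2 -> hit
0 -> hit
2 -> hit
3 -> miss, evict 8, frames [0, 2, 3]
0 -> hit
3 -> hit
8 -> miss, evict 2, frames [0, 3, 8]
3 -> hit
2 -> miss, evict 0, frames [8, 3, 2]
8 -> hit
9 -> miss, evict 3, frames [2, 8, 9]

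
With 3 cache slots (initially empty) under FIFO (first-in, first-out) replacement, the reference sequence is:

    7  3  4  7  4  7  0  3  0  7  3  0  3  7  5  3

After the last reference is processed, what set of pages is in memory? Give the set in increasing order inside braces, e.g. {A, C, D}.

{3, 5, 7}

7 -> miss, frames [7]
3 -> miss, frames [7, 3]
4 -> miss, frames [7, 3, 4]
7 -> hit
4 -> hit
7 -> hit
0 -> miss, evict 7, frames [3, 4, 0]
3 -> hit
0 -> hit
7 -> miss, evict 3, frames [4, 0, 7]
3 -> miss, evict 4, frames [0, 7, 3]
0 -> hit
3 -> hit
7 -> hit
5 -> miss, evict 0, frames [7, 3, 5]
3 -> hit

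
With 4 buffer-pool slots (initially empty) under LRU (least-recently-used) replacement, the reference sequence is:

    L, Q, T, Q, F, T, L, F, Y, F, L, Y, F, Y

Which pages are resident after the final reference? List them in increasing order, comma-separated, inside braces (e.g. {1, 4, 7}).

L -> miss, frames (L)
Q -> miss, frames (L Q)
T -> miss, frames (L Q T)
Q -> hit
F -> miss, frames (L T Q F)
T -> hit
L -> hit
F -> hit
Y -> miss, evict Q, frames (T L F Y)
F -> hit
L -> hit
Y -> hit
F -> hit
Y -> hit

{F, L, T, Y}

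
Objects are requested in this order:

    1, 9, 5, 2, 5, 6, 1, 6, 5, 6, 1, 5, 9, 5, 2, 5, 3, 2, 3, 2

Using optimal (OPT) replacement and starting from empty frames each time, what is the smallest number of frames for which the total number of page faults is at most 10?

3

f=1: 20 faults
f=2: 11 faults
f=3: 8 faults
f=4: 7 faults
f=5: 6 faults
f=6: 6 faults
Smallest f with faults ≤ 10 is 3.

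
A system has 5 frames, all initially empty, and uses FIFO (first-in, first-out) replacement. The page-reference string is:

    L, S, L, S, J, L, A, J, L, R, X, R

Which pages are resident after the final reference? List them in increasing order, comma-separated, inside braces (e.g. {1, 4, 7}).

{A, J, R, S, X}

L -> miss, frames (L)
S -> miss, frames (L S)
L -> hit
S -> hit
J -> miss, frames (L S J)
L -> hit
A -> miss, frames (L S J A)
J -> hit
L -> hit
R -> miss, frames (L S J A R)
X -> miss, evict L, frames (S J A R X)
R -> hit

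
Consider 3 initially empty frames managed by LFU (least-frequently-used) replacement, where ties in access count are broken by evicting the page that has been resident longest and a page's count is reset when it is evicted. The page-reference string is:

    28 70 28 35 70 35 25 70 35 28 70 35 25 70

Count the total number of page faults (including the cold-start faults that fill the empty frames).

6

28: fault, frames (28)
70: fault, frames (28 70)
28: hit
35: fault, frames (28 70 35)
70: hit
35: hit
25: fault, evict 28, frames (70 35 25)
70: hit
35: hit
28: fault, evict 25, frames (70 35 28)
70: hit
35: hit
25: fault, evict 28, frames (70 35 25)
70: hit
Page faults: 6.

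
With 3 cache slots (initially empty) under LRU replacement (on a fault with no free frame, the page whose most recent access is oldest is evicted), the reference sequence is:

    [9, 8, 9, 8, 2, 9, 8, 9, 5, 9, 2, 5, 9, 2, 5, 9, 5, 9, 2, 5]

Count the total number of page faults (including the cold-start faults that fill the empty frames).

9 → fault, frames {9}
8 → fault, frames {9,8}
9 → hit
8 → hit
2 → fault, frames {9,8,2}
9 → hit
8 → hit
9 → hit
5 → fault, evict 2, frames {8,9,5}
9 → hit
2 → fault, evict 8, frames {5,9,2}
5 → hit
9 → hit
2 → hit
5 → hit
9 → hit
5 → hit
9 → hit
2 → hit
5 → hit
Page faults: 5.

5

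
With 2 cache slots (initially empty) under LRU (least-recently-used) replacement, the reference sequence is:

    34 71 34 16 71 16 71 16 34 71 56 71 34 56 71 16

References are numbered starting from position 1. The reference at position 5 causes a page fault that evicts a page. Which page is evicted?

34

pos 1: 34 → fault, frames [34]
pos 2: 71 → fault, frames [34, 71]
pos 3: 34 → hit
pos 4: 16 → fault, evict 71, frames [34, 16]
pos 5: 71 → fault, evict 34, frames [16, 71]
At position 5, page 34 is evicted.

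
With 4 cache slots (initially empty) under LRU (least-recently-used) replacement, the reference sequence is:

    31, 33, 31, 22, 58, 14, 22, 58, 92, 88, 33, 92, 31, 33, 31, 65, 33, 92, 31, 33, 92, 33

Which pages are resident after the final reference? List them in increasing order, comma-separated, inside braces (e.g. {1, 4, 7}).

31: fault, frames (31)
33: fault, frames (31 33)
31: hit
22: fault, frames (33 31 22)
58: fault, frames (33 31 22 58)
14: fault, evict 33, frames (31 22 58 14)
22: hit
58: hit
92: fault, evict 31, frames (14 22 58 92)
88: fault, evict 14, frames (22 58 92 88)
33: fault, evict 22, frames (58 92 88 33)
92: hit
31: fault, evict 58, frames (88 33 92 31)
33: hit
31: hit
65: fault, evict 88, frames (92 33 31 65)
33: hit
92: hit
31: hit
33: hit
92: hit
33: hit

{31, 33, 65, 92}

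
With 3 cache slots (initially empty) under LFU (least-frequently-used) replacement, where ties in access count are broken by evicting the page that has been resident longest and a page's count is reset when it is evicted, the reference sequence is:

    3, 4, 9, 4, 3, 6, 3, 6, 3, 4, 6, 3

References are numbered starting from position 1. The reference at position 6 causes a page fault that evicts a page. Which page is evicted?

9

pos 1: 3 → fault, frames (3)
pos 2: 4 → fault, frames (3 4)
pos 3: 9 → fault, frames (3 4 9)
pos 4: 4 → hit
pos 5: 3 → hit
pos 6: 6 → fault, evict 9, frames (3 4 6)
At position 6, page 9 is evicted.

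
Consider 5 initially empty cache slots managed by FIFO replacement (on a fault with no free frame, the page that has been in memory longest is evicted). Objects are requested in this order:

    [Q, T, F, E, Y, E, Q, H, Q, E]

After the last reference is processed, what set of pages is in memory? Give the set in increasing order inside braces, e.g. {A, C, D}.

{E, F, H, Q, Y}

Q -> miss, frames [Q]
T -> miss, frames [Q, T]
F -> miss, frames [Q, T, F]
E -> miss, frames [Q, T, F, E]
Y -> miss, frames [Q, T, F, E, Y]
E -> hit
Q -> hit
H -> miss, evict Q, frames [T, F, E, Y, H]
Q -> miss, evict T, frames [F, E, Y, H, Q]
E -> hit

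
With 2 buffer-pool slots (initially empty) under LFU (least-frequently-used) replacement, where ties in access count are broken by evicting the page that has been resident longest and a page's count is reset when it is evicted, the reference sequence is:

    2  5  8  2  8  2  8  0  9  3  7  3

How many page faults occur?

9

2: miss, frames [2]
5: miss, frames [2, 5]
8: miss, evict 2, frames [5, 8]
2: miss, evict 5, frames [8, 2]
8: hit
2: hit
8: hit
0: miss, evict 2, frames [8, 0]
9: miss, evict 0, frames [8, 9]
3: miss, evict 9, frames [8, 3]
7: miss, evict 3, frames [8, 7]
3: miss, evict 7, frames [8, 3]
Page faults: 9.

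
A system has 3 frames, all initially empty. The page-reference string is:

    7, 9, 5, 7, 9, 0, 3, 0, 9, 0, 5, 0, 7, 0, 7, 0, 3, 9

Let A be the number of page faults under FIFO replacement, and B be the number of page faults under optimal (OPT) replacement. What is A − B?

3

Under FIFO: F F F . . F F . F . F F F . . . F F → 11 faults.
Under OPT: F F F . . F F . . . F . F . . . . F → 8 faults.
A − B = 11 − 8 = 3.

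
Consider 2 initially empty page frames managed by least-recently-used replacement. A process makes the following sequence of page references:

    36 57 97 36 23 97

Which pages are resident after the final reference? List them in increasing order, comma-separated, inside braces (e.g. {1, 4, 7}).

36 → miss, frames [36]
57 → miss, frames [36, 57]
97 → miss, evict 36, frames [57, 97]
36 → miss, evict 57, frames [97, 36]
23 → miss, evict 97, frames [36, 23]
97 → miss, evict 36, frames [23, 97]

{23, 97}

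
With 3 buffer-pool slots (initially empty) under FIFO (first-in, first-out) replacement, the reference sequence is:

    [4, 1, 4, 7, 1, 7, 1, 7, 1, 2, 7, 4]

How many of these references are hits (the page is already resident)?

7

4: miss, frames [4]
1: miss, frames [4, 1]
4: hit
7: miss, frames [4, 1, 7]
1: hit
7: hit
1: hit
7: hit
1: hit
2: miss, evict 4, frames [1, 7, 2]
7: hit
4: miss, evict 1, frames [7, 2, 4]
Hits: 7.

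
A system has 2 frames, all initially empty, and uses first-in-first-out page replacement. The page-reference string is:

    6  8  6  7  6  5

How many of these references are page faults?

6: fault, frames (6)
8: fault, frames (6 8)
6: hit
7: fault, evict 6, frames (8 7)
6: fault, evict 8, frames (7 6)
5: fault, evict 7, frames (6 5)
Page faults: 5.

5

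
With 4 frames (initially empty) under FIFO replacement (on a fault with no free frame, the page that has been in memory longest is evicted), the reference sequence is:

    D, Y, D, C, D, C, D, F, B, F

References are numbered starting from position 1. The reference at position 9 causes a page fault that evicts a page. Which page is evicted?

D

pos 1: D → fault, frames {D}
pos 2: Y → fault, frames {D,Y}
pos 3: D → hit
pos 4: C → fault, frames {D,Y,C}
pos 5: D → hit
pos 6: C → hit
pos 7: D → hit
pos 8: F → fault, frames {D,Y,C,F}
pos 9: B → fault, evict D, frames {Y,C,F,B}
At position 9, page D is evicted.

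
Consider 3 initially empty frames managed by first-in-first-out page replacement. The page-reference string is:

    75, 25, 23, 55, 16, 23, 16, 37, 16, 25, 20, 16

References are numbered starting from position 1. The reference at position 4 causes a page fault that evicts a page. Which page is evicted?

pos 1: 75: fault, frames (75)
pos 2: 25: fault, frames (75 25)
pos 3: 23: fault, frames (75 25 23)
pos 4: 55: fault, evict 75, frames (25 23 55)
At position 4, page 75 is evicted.

75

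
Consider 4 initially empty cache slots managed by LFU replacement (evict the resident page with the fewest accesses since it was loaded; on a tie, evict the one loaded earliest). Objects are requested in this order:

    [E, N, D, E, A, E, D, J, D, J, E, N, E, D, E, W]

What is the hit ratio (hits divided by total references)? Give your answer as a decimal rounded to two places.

E -> miss, frames [E]
N -> miss, frames [E, N]
D -> miss, frames [E, N, D]
E -> hit
A -> miss, frames [E, N, D, A]
E -> hit
D -> hit
J -> miss, evict N, frames [E, D, A, J]
D -> hit
J -> hit
E -> hit
N -> miss, evict A, frames [E, D, J, N]
E -> hit
D -> hit
E -> hit
W -> miss, evict N, frames [E, D, J, W]
Hits: 9 of 16 references → 9/16 = 0.5625.

0.56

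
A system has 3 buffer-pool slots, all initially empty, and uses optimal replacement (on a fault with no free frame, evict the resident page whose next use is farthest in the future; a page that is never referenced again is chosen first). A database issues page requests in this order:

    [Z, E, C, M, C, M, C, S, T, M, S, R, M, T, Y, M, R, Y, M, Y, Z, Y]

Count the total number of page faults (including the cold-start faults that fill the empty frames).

9

Z -> miss, frames {Z}
E -> miss, frames {Z,E}
C -> miss, frames {Z,E,C}
M -> miss, evict E, frames {Z,C,M}
C -> hit
M -> hit
C -> hit
S -> miss, evict C, frames {Z,M,S}
T -> miss, evict Z, frames {M,S,T}
M -> hit
S -> hit
R -> miss, evict S, frames {M,T,R}
M -> hit
T -> hit
Y -> miss, evict T, frames {M,R,Y}
M -> hit
R -> hit
Y -> hit
M -> hit
Y -> hit
Z -> miss, evict R, frames {M,Y,Z}
Y -> hit
Page faults: 9.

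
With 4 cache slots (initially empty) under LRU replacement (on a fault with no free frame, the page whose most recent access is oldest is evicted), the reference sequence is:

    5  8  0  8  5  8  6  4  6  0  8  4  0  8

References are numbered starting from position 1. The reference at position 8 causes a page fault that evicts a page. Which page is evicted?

pos 1: 5 -> fault, frames {5}
pos 2: 8 -> fault, frames {5,8}
pos 3: 0 -> fault, frames {5,8,0}
pos 4: 8 -> hit
pos 5: 5 -> hit
pos 6: 8 -> hit
pos 7: 6 -> fault, frames {0,5,8,6}
pos 8: 4 -> fault, evict 0, frames {5,8,6,4}
At position 8, page 0 is evicted.

0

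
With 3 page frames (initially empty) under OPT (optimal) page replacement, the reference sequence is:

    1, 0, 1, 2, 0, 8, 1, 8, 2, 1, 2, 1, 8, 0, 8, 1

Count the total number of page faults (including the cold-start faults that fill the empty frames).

5

1: miss, frames (1)
0: miss, frames (1 0)
1: hit
2: miss, frames (1 0 2)
0: hit
8: miss, evict 0, frames (1 2 8)
1: hit
8: hit
2: hit
1: hit
2: hit
1: hit
8: hit
0: miss, evict 2, frames (1 8 0)
8: hit
1: hit
Page faults: 5.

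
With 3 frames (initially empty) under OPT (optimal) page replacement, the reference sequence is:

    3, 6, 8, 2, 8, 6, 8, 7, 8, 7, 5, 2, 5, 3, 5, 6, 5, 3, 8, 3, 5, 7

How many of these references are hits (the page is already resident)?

12

3 -> miss, frames {3}
6 -> miss, frames {3,6}
8 -> miss, frames {3,6,8}
2 -> miss, evict 3, frames {6,8,2}
8 -> hit
6 -> hit
8 -> hit
7 -> miss, evict 6, frames {8,2,7}
8 -> hit
7 -> hit
5 -> miss, evict 7, frames {8,2,5}
2 -> hit
5 -> hit
3 -> miss, evict 2, frames {8,5,3}
5 -> hit
6 -> miss, evict 8, frames {5,3,6}
5 -> hit
3 -> hit
8 -> miss, evict 6, frames {5,3,8}
3 -> hit
5 -> hit
7 -> miss, evict 8, frames {5,3,7}
Hits: 12.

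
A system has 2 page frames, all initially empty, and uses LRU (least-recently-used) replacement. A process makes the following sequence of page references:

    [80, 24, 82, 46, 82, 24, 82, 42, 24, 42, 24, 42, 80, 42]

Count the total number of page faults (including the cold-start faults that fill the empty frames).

8

80 → miss, frames (80)
24 → miss, frames (80 24)
82 → miss, evict 80, frames (24 82)
46 → miss, evict 24, frames (82 46)
82 → hit
24 → miss, evict 46, frames (82 24)
82 → hit
42 → miss, evict 24, frames (82 42)
24 → miss, evict 82, frames (42 24)
42 → hit
24 → hit
42 → hit
80 → miss, evict 24, frames (42 80)
42 → hit
Page faults: 8.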